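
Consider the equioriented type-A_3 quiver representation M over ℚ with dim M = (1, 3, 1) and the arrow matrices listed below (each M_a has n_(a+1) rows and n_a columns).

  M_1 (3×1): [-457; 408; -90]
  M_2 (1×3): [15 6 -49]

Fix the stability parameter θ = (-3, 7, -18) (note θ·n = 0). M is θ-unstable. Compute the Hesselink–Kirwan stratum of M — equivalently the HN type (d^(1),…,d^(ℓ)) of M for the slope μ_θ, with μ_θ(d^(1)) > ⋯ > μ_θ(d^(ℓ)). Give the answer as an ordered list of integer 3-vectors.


Interval decomposition of M: I[1,3], I[2,2]^2.
HN type (ℓ=2): μ^(1)=7; μ^(2)=-14/3

((0, 2, 0); (1, 1, 1))


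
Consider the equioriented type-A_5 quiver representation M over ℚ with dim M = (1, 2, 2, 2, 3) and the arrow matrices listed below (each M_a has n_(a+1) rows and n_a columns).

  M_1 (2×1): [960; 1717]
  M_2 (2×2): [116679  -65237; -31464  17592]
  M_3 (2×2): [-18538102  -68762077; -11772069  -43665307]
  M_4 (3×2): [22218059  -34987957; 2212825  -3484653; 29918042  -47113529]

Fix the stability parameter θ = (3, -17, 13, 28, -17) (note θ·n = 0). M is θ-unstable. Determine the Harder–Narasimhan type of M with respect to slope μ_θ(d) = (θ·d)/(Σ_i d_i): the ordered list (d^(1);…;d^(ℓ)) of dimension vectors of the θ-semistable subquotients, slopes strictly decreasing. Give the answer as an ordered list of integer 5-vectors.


Via rank(M_{q-1}∘⋯∘M_p): M ≅ I[1,5], I[2,2], I[3,5], I[5,5].
μ_θ-semistable layers: μ^(1)=8; μ^(2)=-7; μ^(3)=-17

((0, 0, 2, 2, 2); (1, 1, 0, 0, 0); (0, 1, 0, 0, 1))


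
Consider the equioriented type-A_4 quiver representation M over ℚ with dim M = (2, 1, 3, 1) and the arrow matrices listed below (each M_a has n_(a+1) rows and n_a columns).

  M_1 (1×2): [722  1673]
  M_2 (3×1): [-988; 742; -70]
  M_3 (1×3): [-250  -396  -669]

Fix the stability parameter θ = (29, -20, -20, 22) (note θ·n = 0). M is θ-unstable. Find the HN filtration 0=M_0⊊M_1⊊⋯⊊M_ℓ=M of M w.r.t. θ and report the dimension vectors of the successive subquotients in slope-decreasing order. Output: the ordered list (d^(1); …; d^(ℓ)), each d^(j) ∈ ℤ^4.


Interval decomposition of M: I[1,1], I[1,4], I[3,3]^2.
HN type (ℓ=4): μ^(1)=29; μ^(2)=22; μ^(3)=-11/3; μ^(4)=-20

((1, 0, 0, 0); (0, 0, 0, 1); (1, 1, 1, 0); (0, 0, 2, 0))


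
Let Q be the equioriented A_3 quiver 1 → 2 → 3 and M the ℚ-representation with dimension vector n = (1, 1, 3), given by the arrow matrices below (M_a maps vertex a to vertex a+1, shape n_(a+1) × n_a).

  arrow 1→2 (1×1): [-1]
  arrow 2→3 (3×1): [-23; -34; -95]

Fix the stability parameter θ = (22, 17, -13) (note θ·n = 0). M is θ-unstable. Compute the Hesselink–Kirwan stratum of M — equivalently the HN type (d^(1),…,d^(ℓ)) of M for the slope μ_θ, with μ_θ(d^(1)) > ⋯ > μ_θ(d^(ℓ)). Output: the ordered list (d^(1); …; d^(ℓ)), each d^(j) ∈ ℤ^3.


Via rank(M_{q-1}∘⋯∘M_p): M ≅ I[1,3], I[3,3]^2.
μ_θ-semistable layers: μ^(1)=26/3; μ^(2)=-13

((1, 1, 1); (0, 0, 2))


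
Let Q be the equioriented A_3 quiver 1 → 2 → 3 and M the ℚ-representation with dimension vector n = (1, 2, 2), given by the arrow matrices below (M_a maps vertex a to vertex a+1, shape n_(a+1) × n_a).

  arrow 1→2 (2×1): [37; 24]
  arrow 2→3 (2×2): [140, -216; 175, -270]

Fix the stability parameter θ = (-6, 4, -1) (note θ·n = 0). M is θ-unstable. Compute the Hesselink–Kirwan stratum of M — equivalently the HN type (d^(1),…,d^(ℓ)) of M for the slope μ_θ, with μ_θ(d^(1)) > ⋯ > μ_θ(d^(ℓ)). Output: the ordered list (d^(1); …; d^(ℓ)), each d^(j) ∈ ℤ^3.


Interval decomposition of M: I[1,3], I[2,2], I[3,3].
HN type (ℓ=4): μ^(1)=4; μ^(2)=3/2; μ^(3)=-1; μ^(4)=-6

((0, 1, 0); (0, 1, 1); (0, 0, 1); (1, 0, 0))


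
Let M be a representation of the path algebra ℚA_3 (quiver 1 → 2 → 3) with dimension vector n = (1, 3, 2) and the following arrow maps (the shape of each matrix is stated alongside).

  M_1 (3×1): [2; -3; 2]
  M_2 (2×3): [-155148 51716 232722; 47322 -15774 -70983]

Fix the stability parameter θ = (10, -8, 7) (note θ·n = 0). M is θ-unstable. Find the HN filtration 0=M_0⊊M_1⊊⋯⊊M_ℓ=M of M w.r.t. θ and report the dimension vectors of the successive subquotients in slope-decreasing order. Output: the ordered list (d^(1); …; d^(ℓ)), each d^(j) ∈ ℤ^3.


Interval decomposition of M: I[1,2], I[2,2], I[2,3], I[3,3].
HN type (ℓ=3): μ^(1)=7; μ^(2)=1; μ^(3)=-8

((0, 0, 2); (1, 1, 0); (0, 2, 0))


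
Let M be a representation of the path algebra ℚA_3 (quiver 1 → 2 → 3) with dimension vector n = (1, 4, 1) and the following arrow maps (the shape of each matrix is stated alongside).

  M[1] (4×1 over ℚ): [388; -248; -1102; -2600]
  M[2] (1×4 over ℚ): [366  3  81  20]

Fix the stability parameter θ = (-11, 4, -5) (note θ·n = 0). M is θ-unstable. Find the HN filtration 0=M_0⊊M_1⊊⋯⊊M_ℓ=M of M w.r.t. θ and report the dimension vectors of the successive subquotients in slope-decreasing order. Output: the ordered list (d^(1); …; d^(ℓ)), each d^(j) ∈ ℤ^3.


Interval decomposition of M: I[1,3], I[2,2]^3.
HN type (ℓ=3): μ^(1)=4; μ^(2)=-1/2; μ^(3)=-11

((0, 3, 0); (0, 1, 1); (1, 0, 0))


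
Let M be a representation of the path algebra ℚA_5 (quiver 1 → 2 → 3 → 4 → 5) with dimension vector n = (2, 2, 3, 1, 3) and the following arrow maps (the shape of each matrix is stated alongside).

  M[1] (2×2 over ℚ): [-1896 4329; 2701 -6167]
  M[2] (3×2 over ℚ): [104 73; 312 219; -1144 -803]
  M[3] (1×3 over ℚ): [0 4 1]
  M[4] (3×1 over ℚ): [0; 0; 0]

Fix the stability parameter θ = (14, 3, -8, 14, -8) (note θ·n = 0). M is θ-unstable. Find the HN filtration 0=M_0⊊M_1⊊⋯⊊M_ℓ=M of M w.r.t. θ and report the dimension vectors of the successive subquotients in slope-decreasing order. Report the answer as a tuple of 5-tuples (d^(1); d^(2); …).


Via rank(M_{q-1}∘⋯∘M_p): M ≅ I[1,2], I[1,4], I[3,3]^2, I[5,5]^3.
μ_θ-semistable layers: μ^(1)=14; μ^(2)=17/2; μ^(3)=3; μ^(4)=-8

((0, 0, 0, 1, 0); (1, 1, 0, 0, 0); (1, 1, 1, 0, 0); (0, 0, 2, 0, 3))


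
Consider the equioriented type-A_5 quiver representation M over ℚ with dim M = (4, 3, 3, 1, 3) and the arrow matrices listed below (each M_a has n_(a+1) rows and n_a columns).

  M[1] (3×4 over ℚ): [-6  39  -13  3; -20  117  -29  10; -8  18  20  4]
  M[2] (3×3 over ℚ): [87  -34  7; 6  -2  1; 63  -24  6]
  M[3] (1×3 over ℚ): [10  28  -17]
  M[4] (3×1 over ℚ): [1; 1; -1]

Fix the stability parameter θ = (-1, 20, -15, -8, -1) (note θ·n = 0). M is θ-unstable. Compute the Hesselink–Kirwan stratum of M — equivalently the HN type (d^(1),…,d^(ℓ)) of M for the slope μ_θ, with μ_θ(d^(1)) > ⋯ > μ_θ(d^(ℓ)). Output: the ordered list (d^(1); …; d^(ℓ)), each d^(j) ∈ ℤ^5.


Interval decomposition of M: I[1,1], I[1,2], I[1,3], I[1,5], I[3,3], I[5,5]^2.
HN type (ℓ=4): μ^(1)=20; μ^(2)=5/2; μ^(3)=-1; μ^(4)=-15

((0, 1, 0, 0, 0); (0, 1, 1, 0, 0); (4, 1, 1, 1, 3); (0, 0, 1, 0, 0))


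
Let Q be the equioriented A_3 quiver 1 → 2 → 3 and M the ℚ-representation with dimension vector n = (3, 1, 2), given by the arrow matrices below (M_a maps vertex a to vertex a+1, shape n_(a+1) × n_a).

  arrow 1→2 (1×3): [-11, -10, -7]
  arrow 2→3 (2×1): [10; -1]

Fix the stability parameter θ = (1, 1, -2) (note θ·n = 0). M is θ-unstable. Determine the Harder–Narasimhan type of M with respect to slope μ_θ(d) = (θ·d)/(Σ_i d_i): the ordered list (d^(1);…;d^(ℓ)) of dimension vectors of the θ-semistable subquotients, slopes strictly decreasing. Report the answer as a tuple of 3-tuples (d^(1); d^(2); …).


Interval decomposition of M: I[1,1]^2, I[1,3], I[3,3].
HN type (ℓ=3): μ^(1)=1; μ^(2)=0; μ^(3)=-2

((2, 0, 0); (1, 1, 1); (0, 0, 1))


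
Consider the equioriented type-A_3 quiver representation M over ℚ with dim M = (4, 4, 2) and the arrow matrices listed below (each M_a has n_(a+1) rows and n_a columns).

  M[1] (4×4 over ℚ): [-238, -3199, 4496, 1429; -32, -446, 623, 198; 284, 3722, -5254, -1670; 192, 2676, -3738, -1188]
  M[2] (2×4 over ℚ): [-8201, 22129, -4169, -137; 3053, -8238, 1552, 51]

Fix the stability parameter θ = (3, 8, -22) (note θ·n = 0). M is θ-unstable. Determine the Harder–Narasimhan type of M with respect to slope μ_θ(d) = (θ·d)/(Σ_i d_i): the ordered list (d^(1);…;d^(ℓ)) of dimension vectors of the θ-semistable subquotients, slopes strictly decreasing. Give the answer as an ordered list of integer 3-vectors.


Via rank(M_{q-1}∘⋯∘M_p): M ≅ I[1,1]^2, I[1,3]^2, I[2,2]^2.
μ_θ-semistable layers: μ^(1)=8; μ^(2)=3; μ^(3)=-11/3

((0, 2, 0); (2, 0, 0); (2, 2, 2))


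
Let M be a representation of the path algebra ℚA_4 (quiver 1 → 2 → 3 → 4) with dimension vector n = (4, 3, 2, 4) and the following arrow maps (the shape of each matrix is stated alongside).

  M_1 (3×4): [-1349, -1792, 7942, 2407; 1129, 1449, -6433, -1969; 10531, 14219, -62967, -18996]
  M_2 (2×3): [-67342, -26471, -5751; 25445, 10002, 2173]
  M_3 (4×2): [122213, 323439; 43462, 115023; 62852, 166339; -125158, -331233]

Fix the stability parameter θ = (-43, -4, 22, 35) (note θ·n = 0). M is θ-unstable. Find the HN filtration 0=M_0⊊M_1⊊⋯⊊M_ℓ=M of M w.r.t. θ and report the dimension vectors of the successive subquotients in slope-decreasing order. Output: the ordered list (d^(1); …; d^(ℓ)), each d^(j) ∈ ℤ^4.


Barcode: M ≅ I[1,1], I[1,2], I[1,4]^2, I[4,4]^2. HN layers by μ_θ (4 steps, strictly decreasing):
  μ^(1)=35; μ^(2)=22; μ^(3)=-4; μ^(4)=-43

((0, 0, 0, 4); (0, 0, 2, 0); (0, 3, 0, 0); (4, 0, 0, 0))


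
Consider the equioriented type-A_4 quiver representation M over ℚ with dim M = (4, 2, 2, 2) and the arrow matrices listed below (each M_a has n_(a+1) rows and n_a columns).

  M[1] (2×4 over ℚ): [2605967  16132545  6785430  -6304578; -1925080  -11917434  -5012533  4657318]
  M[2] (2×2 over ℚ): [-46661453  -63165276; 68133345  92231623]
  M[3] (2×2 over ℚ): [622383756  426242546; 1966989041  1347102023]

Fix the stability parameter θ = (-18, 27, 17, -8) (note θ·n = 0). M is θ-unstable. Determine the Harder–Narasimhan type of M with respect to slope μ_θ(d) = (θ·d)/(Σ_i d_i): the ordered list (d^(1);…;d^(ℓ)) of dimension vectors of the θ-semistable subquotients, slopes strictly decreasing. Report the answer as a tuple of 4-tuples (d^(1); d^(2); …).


Barcode: M ≅ I[1,1]^2, I[1,4]^2. HN layers by μ_θ (2 steps, strictly decreasing):
  μ^(1)=12; μ^(2)=-18

((0, 2, 2, 2); (4, 0, 0, 0))


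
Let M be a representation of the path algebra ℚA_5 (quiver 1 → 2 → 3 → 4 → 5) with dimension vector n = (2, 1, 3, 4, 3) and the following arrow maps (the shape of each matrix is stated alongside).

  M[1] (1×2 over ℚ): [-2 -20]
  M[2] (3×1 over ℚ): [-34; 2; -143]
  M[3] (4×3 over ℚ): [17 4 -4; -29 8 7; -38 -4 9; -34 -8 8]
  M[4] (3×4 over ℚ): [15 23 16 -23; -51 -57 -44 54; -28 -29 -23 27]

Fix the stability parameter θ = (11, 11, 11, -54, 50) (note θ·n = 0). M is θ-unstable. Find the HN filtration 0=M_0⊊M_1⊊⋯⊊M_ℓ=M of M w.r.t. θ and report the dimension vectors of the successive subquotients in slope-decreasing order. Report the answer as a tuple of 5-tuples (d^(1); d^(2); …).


Via rank(M_{q-1}∘⋯∘M_p): M ≅ I[1,1], I[1,5], I[3,3], I[3,5], I[4,4], I[4,5].
μ_θ-semistable layers: μ^(1)=50; μ^(2)=11; μ^(3)=-21/4; μ^(4)=-43/2; μ^(5)=-54

((0, 0, 0, 0, 3); (1, 0, 1, 0, 0); (1, 1, 1, 1, 0); (0, 0, 1, 1, 0); (0, 0, 0, 2, 0))


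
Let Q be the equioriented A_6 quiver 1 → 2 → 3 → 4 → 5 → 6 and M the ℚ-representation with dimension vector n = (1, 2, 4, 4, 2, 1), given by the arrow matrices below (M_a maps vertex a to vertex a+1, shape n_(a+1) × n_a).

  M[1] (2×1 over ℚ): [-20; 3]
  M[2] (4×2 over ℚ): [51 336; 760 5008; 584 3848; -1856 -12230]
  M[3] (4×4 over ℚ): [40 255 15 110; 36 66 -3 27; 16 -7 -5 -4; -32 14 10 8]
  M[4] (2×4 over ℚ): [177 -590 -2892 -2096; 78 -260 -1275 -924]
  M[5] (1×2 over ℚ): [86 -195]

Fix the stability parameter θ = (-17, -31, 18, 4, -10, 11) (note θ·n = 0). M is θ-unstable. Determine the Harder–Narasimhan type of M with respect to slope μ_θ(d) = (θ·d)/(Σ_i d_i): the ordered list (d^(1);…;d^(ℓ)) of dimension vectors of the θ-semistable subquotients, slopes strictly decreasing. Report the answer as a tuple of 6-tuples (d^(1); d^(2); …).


Interval decomposition of M: I[1,4], I[2,3], I[3,3], I[3,6], I[4,4], I[4,5].
HN type (ℓ=6): μ^(1)=18; μ^(2)=11; μ^(3)=4; μ^(4)=-3; μ^(5)=-24; μ^(6)=-31

((0, 0, 2, 0, 0, 0); (0, 0, 1, 1, 0, 1); (0, 0, 1, 2, 1, 0); (0, 0, 0, 1, 1, 0); (1, 1, 0, 0, 0, 0); (0, 1, 0, 0, 0, 0))


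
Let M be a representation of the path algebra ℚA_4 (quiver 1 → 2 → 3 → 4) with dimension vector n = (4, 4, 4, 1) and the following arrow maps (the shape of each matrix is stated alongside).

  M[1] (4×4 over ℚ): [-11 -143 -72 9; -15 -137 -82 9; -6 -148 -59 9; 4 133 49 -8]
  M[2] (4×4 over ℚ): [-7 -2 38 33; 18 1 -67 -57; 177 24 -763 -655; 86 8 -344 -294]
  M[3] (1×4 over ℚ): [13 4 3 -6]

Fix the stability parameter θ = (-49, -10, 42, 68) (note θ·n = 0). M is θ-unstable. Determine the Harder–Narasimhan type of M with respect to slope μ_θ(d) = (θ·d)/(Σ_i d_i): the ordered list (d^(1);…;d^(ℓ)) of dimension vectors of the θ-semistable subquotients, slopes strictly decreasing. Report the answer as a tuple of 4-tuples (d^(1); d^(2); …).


Interval decomposition of M: I[1,1], I[1,3]^2, I[1,4], I[2,2], I[3,3].
HN type (ℓ=4): μ^(1)=68; μ^(2)=42; μ^(3)=-10; μ^(4)=-49

((0, 0, 0, 1); (0, 0, 4, 0); (0, 4, 0, 0); (4, 0, 0, 0))


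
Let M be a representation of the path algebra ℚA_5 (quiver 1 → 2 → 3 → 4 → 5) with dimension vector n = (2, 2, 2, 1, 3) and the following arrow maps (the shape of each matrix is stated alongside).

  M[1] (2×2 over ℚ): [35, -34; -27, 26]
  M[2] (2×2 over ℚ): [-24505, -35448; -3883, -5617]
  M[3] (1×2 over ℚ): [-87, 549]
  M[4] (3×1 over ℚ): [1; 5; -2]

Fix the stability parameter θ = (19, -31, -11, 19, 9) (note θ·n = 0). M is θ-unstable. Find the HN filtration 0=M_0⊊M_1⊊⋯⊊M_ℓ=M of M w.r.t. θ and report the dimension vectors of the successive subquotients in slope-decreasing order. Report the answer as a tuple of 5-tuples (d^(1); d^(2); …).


Barcode: M ≅ I[1,3], I[1,5], I[5,5]^2. HN layers by μ_θ (3 steps, strictly decreasing):
  μ^(1)=14; μ^(2)=9; μ^(3)=-23/3

((0, 0, 0, 1, 1); (0, 0, 0, 0, 2); (2, 2, 2, 0, 0))


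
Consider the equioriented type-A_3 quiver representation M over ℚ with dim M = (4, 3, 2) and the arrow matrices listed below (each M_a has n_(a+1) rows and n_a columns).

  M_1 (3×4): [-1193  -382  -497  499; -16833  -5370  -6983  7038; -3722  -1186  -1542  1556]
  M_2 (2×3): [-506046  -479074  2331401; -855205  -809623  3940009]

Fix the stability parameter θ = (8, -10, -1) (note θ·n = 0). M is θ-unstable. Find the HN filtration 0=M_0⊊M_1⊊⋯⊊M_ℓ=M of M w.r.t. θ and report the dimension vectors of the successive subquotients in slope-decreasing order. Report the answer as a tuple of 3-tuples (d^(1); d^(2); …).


Barcode: M ≅ I[1,1], I[1,2], I[1,3]^2. HN layers by μ_θ (2 steps, strictly decreasing):
  μ^(1)=8; μ^(2)=-1

((1, 0, 0); (3, 3, 2))


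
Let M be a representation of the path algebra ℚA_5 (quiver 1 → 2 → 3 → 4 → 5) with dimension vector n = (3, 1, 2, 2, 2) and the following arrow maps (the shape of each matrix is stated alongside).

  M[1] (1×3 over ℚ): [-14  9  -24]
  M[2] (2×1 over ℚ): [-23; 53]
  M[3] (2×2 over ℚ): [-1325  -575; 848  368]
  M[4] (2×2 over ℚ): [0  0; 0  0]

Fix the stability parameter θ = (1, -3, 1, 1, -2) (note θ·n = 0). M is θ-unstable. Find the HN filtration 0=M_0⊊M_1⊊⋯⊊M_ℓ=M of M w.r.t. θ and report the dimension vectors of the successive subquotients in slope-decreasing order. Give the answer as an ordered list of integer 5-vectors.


Interval decomposition of M: I[1,1]^2, I[1,3], I[3,4], I[4,4], I[5,5]^2.
HN type (ℓ=3): μ^(1)=1; μ^(2)=-1; μ^(3)=-2

((2, 0, 2, 2, 0); (1, 1, 0, 0, 0); (0, 0, 0, 0, 2))


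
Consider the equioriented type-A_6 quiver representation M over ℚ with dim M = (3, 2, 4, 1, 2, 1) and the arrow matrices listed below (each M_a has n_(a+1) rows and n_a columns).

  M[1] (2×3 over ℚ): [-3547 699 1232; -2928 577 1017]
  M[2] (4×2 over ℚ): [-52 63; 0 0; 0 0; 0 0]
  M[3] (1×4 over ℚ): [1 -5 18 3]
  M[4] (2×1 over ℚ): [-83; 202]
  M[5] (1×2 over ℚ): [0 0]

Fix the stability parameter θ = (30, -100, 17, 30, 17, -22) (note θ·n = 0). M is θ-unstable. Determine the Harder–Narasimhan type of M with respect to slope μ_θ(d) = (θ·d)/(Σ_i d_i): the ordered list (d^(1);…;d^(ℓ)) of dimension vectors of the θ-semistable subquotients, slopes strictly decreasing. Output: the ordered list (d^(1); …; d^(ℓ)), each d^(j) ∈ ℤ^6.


Barcode: M ≅ I[1,1], I[1,2], I[1,5], I[3,3]^3, I[5,5], I[6,6]. HN layers by μ_θ (5 steps, strictly decreasing):
  μ^(1)=30; μ^(2)=47/2; μ^(3)=17; μ^(4)=-22; μ^(5)=-35

((1, 0, 0, 0, 0, 0); (0, 0, 0, 1, 1, 0); (0, 0, 4, 0, 1, 0); (0, 0, 0, 0, 0, 1); (2, 2, 0, 0, 0, 0))


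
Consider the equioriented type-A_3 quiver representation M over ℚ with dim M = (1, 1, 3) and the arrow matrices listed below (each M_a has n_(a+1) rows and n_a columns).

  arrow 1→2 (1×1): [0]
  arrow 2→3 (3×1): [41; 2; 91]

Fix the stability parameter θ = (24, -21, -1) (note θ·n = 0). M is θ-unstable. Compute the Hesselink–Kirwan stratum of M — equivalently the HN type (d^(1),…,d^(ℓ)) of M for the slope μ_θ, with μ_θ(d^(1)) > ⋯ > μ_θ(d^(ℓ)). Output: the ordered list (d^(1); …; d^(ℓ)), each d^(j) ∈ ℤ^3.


Barcode: M ≅ I[1,1], I[2,3], I[3,3]^2. HN layers by μ_θ (3 steps, strictly decreasing):
  μ^(1)=24; μ^(2)=-1; μ^(3)=-21

((1, 0, 0); (0, 0, 3); (0, 1, 0))


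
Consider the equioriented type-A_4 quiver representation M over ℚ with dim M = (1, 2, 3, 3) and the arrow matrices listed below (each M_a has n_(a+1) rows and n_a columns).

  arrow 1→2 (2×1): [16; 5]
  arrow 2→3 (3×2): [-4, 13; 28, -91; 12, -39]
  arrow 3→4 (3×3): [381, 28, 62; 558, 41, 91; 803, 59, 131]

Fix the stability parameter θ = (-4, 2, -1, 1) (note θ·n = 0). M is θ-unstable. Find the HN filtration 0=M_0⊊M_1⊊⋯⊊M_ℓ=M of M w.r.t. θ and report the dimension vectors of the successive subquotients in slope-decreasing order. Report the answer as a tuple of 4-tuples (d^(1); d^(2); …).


Via rank(M_{q-1}∘⋯∘M_p): M ≅ I[1,4], I[2,2], I[3,3], I[3,4], I[4,4].
μ_θ-semistable layers: μ^(1)=2; μ^(2)=1; μ^(3)=1/2; μ^(4)=-1; μ^(5)=-4

((0, 1, 0, 0); (0, 0, 0, 3); (0, 1, 1, 0); (0, 0, 2, 0); (1, 0, 0, 0))


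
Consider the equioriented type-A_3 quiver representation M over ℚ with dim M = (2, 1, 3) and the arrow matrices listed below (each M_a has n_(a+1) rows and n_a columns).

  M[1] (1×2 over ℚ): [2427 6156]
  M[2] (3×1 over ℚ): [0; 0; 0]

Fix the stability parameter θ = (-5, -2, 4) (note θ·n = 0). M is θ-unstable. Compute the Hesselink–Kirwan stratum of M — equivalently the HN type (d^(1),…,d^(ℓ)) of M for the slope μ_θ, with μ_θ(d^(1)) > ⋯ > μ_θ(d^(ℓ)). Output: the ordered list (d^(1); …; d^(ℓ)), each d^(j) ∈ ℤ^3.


Interval decomposition of M: I[1,1], I[1,2], I[3,3]^3.
HN type (ℓ=3): μ^(1)=4; μ^(2)=-2; μ^(3)=-5

((0, 0, 3); (0, 1, 0); (2, 0, 0))


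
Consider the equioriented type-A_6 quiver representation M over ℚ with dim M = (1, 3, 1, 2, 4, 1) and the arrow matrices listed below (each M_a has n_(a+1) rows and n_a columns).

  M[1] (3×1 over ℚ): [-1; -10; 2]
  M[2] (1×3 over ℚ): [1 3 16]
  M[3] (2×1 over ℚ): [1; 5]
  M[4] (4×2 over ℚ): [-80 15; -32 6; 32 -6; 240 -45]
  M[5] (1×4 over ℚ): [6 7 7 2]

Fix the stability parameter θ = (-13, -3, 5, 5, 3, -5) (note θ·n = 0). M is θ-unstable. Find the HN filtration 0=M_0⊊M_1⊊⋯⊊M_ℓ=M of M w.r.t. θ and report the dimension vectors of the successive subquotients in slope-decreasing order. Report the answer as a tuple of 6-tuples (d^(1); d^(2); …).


Interval decomposition of M: I[1,5], I[2,2]^2, I[4,4], I[5,5]^2, I[5,6].
HN type (ℓ=6): μ^(1)=5; μ^(2)=13/3; μ^(3)=3; μ^(4)=-1; μ^(5)=-3; μ^(6)=-13

((0, 0, 0, 1, 0, 0); (0, 0, 1, 1, 1, 0); (0, 0, 0, 0, 2, 0); (0, 0, 0, 0, 1, 1); (0, 3, 0, 0, 0, 0); (1, 0, 0, 0, 0, 0))


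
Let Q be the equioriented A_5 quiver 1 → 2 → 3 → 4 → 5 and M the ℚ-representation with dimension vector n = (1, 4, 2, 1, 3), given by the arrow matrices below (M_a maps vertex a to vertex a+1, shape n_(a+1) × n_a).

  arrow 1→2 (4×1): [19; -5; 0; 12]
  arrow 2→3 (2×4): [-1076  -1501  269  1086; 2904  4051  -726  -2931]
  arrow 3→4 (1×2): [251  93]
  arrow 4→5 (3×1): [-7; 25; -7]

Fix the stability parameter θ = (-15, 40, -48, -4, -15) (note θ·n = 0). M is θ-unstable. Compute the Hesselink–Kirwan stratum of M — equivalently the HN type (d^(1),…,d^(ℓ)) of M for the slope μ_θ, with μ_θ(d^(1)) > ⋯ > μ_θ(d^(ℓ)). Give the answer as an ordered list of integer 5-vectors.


Interval decomposition of M: I[1,3], I[2,2]^2, I[2,5], I[5,5]^2.
HN type (ℓ=4): μ^(1)=40; μ^(2)=-4; μ^(3)=-27/4; μ^(4)=-15

((0, 2, 0, 0, 0); (0, 1, 1, 0, 0); (0, 1, 1, 1, 1); (1, 0, 0, 0, 2))


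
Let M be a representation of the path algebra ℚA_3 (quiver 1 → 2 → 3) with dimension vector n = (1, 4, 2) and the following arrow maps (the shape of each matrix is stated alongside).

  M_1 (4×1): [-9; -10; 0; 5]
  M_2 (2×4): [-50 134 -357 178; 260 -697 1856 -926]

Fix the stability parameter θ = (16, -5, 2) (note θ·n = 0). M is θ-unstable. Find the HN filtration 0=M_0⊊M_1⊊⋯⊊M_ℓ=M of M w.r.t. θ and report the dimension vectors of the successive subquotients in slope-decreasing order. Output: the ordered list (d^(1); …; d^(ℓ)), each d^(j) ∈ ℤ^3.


Barcode: M ≅ I[1,2], I[2,2], I[2,3]^2. HN layers by μ_θ (3 steps, strictly decreasing):
  μ^(1)=11/2; μ^(2)=2; μ^(3)=-5

((1, 1, 0); (0, 0, 2); (0, 3, 0))


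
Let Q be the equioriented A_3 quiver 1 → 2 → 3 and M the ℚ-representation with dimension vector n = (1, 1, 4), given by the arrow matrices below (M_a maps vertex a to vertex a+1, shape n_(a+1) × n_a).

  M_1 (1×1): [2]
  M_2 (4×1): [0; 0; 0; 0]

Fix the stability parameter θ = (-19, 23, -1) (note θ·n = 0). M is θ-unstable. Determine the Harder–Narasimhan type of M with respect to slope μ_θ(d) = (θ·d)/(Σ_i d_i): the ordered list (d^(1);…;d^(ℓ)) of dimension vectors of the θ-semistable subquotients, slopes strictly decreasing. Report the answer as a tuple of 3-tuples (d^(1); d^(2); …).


Via rank(M_{q-1}∘⋯∘M_p): M ≅ I[1,2], I[3,3]^4.
μ_θ-semistable layers: μ^(1)=23; μ^(2)=-1; μ^(3)=-19

((0, 1, 0); (0, 0, 4); (1, 0, 0))


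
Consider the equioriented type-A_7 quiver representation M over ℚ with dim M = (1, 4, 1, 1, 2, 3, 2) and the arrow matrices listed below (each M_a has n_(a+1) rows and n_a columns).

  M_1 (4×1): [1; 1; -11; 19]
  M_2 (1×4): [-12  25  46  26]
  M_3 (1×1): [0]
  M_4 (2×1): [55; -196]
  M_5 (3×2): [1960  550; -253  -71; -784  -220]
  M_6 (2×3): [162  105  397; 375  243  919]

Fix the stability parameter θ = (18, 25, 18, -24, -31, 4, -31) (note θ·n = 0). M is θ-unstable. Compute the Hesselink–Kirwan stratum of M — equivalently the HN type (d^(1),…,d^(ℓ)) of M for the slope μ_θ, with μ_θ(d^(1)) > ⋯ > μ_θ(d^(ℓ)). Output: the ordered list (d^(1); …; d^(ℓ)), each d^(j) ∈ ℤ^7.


Barcode: M ≅ I[1,3], I[2,2]^3, I[4,7], I[5,7], I[6,6]. HN layers by μ_θ (7 steps, strictly decreasing):
  μ^(1)=25; μ^(2)=43/2; μ^(3)=18; μ^(4)=4; μ^(5)=-27/2; μ^(6)=-55/2; μ^(7)=-31

((0, 3, 0, 0, 0, 0, 0); (0, 1, 1, 0, 0, 0, 0); (1, 0, 0, 0, 0, 0, 0); (0, 0, 0, 0, 0, 1, 0); (0, 0, 0, 0, 0, 2, 2); (0, 0, 0, 1, 1, 0, 0); (0, 0, 0, 0, 1, 0, 0))


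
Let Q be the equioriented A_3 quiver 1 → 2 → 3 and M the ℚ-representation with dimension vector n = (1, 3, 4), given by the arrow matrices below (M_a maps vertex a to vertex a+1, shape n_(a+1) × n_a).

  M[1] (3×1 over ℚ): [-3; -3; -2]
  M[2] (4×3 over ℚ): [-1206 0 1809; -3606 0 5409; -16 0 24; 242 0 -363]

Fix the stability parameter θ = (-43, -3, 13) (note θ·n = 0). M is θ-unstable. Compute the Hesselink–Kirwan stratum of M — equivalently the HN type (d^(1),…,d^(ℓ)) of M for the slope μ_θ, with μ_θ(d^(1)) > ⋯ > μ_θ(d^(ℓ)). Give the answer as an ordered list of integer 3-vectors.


Interval decomposition of M: I[1,2], I[2,2], I[2,3], I[3,3]^3.
HN type (ℓ=3): μ^(1)=13; μ^(2)=-3; μ^(3)=-43

((0, 0, 4); (0, 3, 0); (1, 0, 0))


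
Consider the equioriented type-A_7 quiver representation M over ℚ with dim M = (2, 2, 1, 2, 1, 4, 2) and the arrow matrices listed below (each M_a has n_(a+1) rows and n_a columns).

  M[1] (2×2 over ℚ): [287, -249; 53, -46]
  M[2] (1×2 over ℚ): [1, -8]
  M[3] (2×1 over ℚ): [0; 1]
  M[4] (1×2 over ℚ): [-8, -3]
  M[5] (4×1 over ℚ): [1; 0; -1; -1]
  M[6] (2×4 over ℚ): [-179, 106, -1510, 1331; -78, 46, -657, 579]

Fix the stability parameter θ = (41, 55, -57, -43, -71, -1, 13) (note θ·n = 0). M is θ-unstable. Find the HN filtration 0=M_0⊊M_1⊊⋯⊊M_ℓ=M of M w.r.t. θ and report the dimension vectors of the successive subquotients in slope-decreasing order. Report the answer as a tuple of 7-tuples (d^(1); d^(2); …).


Barcode: M ≅ I[1,2], I[1,6], I[4,4], I[6,6], I[6,7]^2. HN layers by μ_θ (6 steps, strictly decreasing):
  μ^(1)=55; μ^(2)=41; μ^(3)=13; μ^(4)=-1; μ^(5)=-15; μ^(6)=-43

((0, 1, 0, 0, 0, 0, 0); (1, 0, 0, 0, 0, 0, 0); (0, 0, 0, 0, 0, 0, 2); (0, 0, 0, 0, 0, 4, 0); (1, 1, 1, 1, 1, 0, 0); (0, 0, 0, 1, 0, 0, 0))


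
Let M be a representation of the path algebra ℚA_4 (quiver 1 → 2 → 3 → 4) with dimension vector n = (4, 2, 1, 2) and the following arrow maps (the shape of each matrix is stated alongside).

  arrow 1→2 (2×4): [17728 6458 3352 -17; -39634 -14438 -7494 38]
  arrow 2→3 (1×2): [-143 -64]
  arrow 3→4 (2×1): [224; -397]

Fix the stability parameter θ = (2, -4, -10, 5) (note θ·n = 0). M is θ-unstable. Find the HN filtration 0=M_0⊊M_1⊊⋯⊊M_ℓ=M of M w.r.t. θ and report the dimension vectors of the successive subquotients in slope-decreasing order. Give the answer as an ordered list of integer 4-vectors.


Via rank(M_{q-1}∘⋯∘M_p): M ≅ I[1,1]^2, I[1,2], I[1,4], I[4,4].
μ_θ-semistable layers: μ^(1)=5; μ^(2)=2; μ^(3)=-1; μ^(4)=-4

((0, 0, 0, 2); (2, 0, 0, 0); (1, 1, 0, 0); (1, 1, 1, 0))


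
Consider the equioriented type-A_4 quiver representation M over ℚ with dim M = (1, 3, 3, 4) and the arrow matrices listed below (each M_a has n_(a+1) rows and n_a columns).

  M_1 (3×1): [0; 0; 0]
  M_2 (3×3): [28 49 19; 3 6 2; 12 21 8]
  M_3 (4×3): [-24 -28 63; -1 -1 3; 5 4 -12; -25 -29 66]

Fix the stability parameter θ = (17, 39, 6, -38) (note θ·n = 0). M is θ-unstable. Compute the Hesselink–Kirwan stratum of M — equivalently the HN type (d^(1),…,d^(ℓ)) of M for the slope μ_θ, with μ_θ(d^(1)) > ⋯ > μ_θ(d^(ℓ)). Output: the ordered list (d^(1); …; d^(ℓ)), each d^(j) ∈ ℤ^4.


Interval decomposition of M: I[1,1], I[2,4]^3, I[4,4].
HN type (ℓ=3): μ^(1)=17; μ^(2)=7/3; μ^(3)=-38

((1, 0, 0, 0); (0, 3, 3, 3); (0, 0, 0, 1))


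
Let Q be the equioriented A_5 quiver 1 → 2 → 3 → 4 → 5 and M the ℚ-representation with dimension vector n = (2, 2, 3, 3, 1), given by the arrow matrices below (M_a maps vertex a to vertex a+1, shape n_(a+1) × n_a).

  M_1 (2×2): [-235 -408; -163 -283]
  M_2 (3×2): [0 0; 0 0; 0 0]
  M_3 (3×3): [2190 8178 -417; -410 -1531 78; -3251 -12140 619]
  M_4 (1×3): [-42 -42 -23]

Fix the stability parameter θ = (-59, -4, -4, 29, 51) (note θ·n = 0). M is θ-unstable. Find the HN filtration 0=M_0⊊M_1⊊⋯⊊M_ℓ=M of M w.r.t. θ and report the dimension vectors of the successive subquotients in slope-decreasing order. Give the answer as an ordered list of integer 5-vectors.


Interval decomposition of M: I[1,2]^2, I[3,4]^2, I[3,5].
HN type (ℓ=4): μ^(1)=51; μ^(2)=29; μ^(3)=-4; μ^(4)=-59

((0, 0, 0, 0, 1); (0, 0, 0, 3, 0); (0, 2, 3, 0, 0); (2, 0, 0, 0, 0))


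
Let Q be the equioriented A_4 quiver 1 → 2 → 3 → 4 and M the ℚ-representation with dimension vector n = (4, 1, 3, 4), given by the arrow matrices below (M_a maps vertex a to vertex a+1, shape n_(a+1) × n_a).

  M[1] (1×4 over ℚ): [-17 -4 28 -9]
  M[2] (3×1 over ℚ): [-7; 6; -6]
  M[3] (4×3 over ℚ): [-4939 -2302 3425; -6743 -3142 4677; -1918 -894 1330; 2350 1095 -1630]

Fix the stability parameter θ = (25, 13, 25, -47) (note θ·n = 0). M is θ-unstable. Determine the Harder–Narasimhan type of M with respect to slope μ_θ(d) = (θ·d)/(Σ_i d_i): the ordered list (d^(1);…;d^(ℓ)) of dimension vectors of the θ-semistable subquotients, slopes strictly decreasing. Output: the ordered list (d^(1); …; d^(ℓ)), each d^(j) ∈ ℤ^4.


Via rank(M_{q-1}∘⋯∘M_p): M ≅ I[1,1]^3, I[1,4], I[3,3], I[3,4], I[4,4]^2.
μ_θ-semistable layers: μ^(1)=25; μ^(2)=4; μ^(3)=-11; μ^(4)=-47

((3, 0, 1, 0); (1, 1, 1, 1); (0, 0, 1, 1); (0, 0, 0, 2))


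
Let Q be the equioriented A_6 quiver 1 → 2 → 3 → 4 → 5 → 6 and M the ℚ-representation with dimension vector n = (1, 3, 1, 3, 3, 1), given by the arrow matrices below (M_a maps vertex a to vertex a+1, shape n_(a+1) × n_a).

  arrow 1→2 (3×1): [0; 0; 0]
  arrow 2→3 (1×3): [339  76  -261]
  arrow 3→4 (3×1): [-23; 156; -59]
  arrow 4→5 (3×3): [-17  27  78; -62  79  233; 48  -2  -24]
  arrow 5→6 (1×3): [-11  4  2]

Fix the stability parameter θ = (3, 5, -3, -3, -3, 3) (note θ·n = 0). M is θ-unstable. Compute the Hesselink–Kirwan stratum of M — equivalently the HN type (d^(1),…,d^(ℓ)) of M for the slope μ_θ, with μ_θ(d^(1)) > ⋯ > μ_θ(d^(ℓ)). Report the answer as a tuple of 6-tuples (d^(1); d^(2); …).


Barcode: M ≅ I[1,1], I[2,2]^2, I[2,6], I[4,5]^2. HN layers by μ_θ (4 steps, strictly decreasing):
  μ^(1)=5; μ^(2)=3; μ^(3)=-1; μ^(4)=-3

((0, 2, 0, 0, 0, 0); (1, 0, 0, 0, 0, 1); (0, 1, 1, 1, 1, 0); (0, 0, 0, 2, 2, 0))


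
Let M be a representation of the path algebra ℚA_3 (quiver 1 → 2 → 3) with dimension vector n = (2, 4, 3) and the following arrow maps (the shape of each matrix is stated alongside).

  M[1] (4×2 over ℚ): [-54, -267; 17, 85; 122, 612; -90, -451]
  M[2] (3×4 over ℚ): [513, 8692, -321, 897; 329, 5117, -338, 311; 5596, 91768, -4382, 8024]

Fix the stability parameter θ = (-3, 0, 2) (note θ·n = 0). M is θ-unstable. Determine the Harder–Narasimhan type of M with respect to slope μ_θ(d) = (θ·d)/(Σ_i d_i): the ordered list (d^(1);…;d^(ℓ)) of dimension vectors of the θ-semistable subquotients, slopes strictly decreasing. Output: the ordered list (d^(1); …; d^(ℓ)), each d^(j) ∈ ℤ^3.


Barcode: M ≅ I[1,2], I[1,3], I[2,3]^2. HN layers by μ_θ (3 steps, strictly decreasing):
  μ^(1)=2; μ^(2)=0; μ^(3)=-3

((0, 0, 3); (0, 4, 0); (2, 0, 0))


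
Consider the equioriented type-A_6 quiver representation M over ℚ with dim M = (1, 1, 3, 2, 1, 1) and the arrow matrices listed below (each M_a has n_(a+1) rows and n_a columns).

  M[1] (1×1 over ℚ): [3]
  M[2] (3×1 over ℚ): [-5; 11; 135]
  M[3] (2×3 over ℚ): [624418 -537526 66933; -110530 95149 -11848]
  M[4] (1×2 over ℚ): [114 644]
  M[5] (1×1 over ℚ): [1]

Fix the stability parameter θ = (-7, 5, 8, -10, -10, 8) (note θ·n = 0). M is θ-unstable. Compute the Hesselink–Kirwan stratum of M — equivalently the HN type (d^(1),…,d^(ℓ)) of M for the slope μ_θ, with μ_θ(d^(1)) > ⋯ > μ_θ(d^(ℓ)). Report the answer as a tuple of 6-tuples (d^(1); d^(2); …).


Barcode: M ≅ I[1,6], I[3,3], I[3,4]. HN layers by μ_θ (4 steps, strictly decreasing):
  μ^(1)=8; μ^(2)=-1; μ^(3)=-7/4; μ^(4)=-7

((0, 0, 1, 0, 0, 1); (0, 0, 1, 1, 0, 0); (0, 1, 1, 1, 1, 0); (1, 0, 0, 0, 0, 0))


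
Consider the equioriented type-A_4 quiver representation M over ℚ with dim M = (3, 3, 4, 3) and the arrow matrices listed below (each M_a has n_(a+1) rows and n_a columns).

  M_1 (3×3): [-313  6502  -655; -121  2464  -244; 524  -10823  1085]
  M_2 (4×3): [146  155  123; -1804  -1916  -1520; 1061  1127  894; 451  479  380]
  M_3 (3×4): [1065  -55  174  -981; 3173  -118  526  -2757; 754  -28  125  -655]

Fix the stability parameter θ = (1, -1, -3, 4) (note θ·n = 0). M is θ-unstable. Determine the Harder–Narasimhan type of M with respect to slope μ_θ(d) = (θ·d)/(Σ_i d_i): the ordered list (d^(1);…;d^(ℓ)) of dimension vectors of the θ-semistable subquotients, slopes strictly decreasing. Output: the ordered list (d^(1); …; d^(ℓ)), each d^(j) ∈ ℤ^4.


Via rank(M_{q-1}∘⋯∘M_p): M ≅ I[1,2], I[1,3], I[1,4], I[3,4]^2.
μ_θ-semistable layers: μ^(1)=4; μ^(2)=0; μ^(3)=-1; μ^(4)=-3

((0, 0, 0, 3); (1, 1, 0, 0); (2, 2, 2, 0); (0, 0, 2, 0))


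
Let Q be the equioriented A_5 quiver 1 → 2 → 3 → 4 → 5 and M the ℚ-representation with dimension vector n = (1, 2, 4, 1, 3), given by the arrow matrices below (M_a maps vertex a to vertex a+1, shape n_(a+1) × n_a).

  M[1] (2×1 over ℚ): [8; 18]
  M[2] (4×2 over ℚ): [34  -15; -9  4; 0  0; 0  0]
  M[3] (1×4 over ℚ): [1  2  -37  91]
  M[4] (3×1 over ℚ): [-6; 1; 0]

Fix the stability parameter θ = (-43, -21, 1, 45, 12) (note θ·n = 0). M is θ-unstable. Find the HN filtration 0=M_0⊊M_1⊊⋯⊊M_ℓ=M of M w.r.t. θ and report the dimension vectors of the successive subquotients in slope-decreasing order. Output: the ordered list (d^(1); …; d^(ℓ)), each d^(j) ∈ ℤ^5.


Interval decomposition of M: I[1,5], I[2,3], I[3,3]^2, I[5,5]^2.
HN type (ℓ=5): μ^(1)=57/2; μ^(2)=12; μ^(3)=1; μ^(4)=-21; μ^(5)=-43

((0, 0, 0, 1, 1); (0, 0, 0, 0, 2); (0, 0, 4, 0, 0); (0, 2, 0, 0, 0); (1, 0, 0, 0, 0))


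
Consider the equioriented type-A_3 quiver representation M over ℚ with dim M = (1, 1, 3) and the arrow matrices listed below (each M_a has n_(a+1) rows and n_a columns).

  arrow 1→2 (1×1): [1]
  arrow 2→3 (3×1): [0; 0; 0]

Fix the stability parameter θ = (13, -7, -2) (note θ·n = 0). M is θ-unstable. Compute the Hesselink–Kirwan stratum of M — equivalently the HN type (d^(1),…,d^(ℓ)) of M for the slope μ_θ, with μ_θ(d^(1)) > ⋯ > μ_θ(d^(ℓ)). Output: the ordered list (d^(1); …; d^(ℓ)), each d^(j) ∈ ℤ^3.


Barcode: M ≅ I[1,2], I[3,3]^3. HN layers by μ_θ (2 steps, strictly decreasing):
  μ^(1)=3; μ^(2)=-2

((1, 1, 0); (0, 0, 3))


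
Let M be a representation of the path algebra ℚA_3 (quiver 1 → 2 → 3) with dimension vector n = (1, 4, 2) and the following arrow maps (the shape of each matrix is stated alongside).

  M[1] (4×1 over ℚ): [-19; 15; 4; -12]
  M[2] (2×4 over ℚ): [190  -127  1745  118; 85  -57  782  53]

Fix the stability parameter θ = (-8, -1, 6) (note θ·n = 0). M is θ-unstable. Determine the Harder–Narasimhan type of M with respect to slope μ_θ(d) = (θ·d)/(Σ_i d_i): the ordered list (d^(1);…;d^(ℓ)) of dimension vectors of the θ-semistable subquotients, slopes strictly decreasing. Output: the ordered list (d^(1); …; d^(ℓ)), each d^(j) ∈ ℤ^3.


Via rank(M_{q-1}∘⋯∘M_p): M ≅ I[1,3], I[2,2]^2, I[2,3].
μ_θ-semistable layers: μ^(1)=6; μ^(2)=-1; μ^(3)=-8

((0, 0, 2); (0, 4, 0); (1, 0, 0))


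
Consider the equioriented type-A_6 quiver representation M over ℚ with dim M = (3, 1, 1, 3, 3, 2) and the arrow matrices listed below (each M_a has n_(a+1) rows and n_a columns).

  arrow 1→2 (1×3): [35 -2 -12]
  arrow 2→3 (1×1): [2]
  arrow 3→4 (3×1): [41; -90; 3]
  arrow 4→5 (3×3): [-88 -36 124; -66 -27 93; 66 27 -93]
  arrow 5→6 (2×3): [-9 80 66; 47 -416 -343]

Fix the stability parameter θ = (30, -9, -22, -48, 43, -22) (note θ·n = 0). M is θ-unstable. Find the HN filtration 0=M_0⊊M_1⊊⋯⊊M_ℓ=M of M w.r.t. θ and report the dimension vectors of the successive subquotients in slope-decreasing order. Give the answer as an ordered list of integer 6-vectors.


Via rank(M_{q-1}∘⋯∘M_p): M ≅ I[1,1]^2, I[1,6], I[4,4]^2, I[5,5], I[5,6].
μ_θ-semistable layers: μ^(1)=43; μ^(2)=30; μ^(3)=21/2; μ^(4)=-49/4; μ^(5)=-48

((0, 0, 0, 0, 1, 0); (2, 0, 0, 0, 0, 0); (0, 0, 0, 0, 2, 2); (1, 1, 1, 1, 0, 0); (0, 0, 0, 2, 0, 0))


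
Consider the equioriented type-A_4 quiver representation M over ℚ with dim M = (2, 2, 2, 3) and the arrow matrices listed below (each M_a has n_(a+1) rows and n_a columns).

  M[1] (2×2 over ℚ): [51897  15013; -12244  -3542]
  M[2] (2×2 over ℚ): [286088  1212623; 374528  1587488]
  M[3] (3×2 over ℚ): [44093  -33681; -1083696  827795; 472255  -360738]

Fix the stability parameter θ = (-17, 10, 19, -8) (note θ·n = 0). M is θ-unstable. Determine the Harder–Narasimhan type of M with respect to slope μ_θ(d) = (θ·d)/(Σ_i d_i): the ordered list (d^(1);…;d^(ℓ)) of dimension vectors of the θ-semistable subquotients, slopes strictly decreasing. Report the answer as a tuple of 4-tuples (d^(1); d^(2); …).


Via rank(M_{q-1}∘⋯∘M_p): M ≅ I[1,2], I[1,4], I[3,4], I[4,4].
μ_θ-semistable layers: μ^(1)=10; μ^(2)=7; μ^(3)=11/2; μ^(4)=-8; μ^(5)=-17

((0, 1, 0, 0); (0, 1, 1, 1); (0, 0, 1, 1); (0, 0, 0, 1); (2, 0, 0, 0))


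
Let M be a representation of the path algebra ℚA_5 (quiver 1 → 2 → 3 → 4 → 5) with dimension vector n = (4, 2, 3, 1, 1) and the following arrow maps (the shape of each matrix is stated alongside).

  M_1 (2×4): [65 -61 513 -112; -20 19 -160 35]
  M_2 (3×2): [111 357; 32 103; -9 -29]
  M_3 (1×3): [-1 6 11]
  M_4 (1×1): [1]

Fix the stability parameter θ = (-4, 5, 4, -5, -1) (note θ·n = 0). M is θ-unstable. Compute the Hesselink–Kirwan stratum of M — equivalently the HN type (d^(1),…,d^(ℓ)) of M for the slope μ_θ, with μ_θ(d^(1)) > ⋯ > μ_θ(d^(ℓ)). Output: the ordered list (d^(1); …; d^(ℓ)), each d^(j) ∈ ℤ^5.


Barcode: M ≅ I[1,1]^2, I[1,3], I[1,5], I[3,3]. HN layers by μ_θ (4 steps, strictly decreasing):
  μ^(1)=9/2; μ^(2)=4; μ^(3)=3/4; μ^(4)=-4

((0, 1, 1, 0, 0); (0, 0, 1, 0, 0); (0, 1, 1, 1, 1); (4, 0, 0, 0, 0))


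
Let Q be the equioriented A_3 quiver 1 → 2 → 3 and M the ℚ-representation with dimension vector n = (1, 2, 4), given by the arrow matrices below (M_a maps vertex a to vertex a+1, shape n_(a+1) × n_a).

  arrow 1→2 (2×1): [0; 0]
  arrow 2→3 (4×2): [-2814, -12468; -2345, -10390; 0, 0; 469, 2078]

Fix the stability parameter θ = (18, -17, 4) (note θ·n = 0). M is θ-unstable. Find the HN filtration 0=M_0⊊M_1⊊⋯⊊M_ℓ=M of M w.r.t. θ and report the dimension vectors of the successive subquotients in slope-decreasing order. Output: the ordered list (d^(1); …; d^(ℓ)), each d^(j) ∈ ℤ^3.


Via rank(M_{q-1}∘⋯∘M_p): M ≅ I[1,1], I[2,2], I[2,3], I[3,3]^3.
μ_θ-semistable layers: μ^(1)=18; μ^(2)=4; μ^(3)=-17

((1, 0, 0); (0, 0, 4); (0, 2, 0))


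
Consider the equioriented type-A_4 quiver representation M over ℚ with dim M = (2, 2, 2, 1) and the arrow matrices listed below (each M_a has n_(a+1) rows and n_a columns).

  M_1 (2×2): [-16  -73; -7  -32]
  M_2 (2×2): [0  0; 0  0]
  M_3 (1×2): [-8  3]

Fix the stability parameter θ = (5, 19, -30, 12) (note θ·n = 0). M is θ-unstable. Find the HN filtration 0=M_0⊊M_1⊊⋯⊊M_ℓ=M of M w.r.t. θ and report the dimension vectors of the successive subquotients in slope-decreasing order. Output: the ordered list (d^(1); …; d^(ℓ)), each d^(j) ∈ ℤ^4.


Barcode: M ≅ I[1,2]^2, I[3,3], I[3,4]. HN layers by μ_θ (4 steps, strictly decreasing):
  μ^(1)=19; μ^(2)=12; μ^(3)=5; μ^(4)=-30

((0, 2, 0, 0); (0, 0, 0, 1); (2, 0, 0, 0); (0, 0, 2, 0))


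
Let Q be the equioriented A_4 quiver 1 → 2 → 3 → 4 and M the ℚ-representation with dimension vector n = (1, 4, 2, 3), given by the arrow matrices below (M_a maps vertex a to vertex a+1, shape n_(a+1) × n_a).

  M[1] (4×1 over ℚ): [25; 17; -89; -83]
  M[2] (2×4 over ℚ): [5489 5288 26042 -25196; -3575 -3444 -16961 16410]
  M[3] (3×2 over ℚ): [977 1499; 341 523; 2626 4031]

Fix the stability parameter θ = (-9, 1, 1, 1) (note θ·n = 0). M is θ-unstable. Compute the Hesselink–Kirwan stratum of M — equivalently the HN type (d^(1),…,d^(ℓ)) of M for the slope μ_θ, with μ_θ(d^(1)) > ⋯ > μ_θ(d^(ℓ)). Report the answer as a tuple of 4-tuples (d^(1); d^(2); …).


Interval decomposition of M: I[1,4], I[2,2]^2, I[2,4], I[4,4].
HN type (ℓ=2): μ^(1)=1; μ^(2)=-9

((0, 4, 2, 3); (1, 0, 0, 0))
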